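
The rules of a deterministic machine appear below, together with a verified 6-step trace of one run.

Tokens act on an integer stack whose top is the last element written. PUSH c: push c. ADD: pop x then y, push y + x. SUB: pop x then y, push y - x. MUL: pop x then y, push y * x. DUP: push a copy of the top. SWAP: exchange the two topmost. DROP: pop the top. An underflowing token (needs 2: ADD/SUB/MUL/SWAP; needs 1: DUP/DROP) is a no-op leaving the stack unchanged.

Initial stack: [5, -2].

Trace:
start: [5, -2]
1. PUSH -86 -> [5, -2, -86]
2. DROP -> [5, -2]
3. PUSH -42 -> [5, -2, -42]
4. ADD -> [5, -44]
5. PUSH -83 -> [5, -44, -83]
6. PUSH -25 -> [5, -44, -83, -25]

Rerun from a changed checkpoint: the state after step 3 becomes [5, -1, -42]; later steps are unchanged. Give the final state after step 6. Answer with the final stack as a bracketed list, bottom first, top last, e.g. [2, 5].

state after step 3 := [5, -1, -42]
4. ADD -> [5, -43]
5. PUSH -83 -> [5, -43, -83]
6. PUSH -25 -> [5, -43, -83, -25]

[5, -43, -83, -25]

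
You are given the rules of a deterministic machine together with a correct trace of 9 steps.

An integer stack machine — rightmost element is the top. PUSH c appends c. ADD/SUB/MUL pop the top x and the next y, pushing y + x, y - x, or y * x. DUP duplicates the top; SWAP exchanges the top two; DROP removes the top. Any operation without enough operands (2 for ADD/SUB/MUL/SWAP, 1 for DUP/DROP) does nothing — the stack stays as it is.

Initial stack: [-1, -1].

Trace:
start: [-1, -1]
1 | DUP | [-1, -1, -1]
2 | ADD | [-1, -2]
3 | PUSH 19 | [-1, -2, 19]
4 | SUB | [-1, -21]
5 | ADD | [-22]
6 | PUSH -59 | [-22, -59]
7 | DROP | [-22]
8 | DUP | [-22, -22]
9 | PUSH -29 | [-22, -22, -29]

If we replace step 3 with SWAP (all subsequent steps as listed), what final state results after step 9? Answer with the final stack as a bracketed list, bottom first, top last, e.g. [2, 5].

[-1, -1, -29]

(re-executing from step 3 with the substitution; state before step 3: [-1, -2])
3 | SWAP | [-2, -1]
4 | SUB | [-1]
5 | ADD | [-1]
6 | PUSH -59 | [-1, -59]
7 | DROP | [-1]
8 | DUP | [-1, -1]
9 | PUSH -29 | [-1, -1, -29]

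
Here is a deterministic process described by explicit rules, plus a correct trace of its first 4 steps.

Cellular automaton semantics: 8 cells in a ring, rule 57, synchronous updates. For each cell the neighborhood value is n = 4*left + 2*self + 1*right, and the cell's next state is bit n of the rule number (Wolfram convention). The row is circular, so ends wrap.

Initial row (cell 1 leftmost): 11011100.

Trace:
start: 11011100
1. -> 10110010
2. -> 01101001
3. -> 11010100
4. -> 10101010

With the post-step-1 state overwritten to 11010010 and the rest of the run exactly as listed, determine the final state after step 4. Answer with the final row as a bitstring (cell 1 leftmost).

10101010

state after step 1 := 11010010
2. -> 10101001
3. -> 01010101
4. -> 10101010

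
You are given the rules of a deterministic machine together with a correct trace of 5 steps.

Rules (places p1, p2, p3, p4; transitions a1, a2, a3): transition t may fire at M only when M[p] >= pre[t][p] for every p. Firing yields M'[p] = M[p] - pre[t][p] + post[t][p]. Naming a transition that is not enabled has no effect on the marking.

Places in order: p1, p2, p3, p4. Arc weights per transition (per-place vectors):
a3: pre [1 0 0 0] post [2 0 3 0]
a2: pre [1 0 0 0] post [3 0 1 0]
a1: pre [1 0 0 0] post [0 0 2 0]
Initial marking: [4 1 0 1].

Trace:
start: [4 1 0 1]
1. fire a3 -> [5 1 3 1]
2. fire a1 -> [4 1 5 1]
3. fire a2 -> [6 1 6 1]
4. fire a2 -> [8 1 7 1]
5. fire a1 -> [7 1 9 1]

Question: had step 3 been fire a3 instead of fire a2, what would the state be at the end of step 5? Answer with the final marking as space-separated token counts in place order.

6 1 11 1

(re-executing from step 3 with the substitution; state before step 3: [4 1 5 1])
3. fire a3 -> [5 1 8 1]
4. fire a2 -> [7 1 9 1]
5. fire a1 -> [6 1 11 1]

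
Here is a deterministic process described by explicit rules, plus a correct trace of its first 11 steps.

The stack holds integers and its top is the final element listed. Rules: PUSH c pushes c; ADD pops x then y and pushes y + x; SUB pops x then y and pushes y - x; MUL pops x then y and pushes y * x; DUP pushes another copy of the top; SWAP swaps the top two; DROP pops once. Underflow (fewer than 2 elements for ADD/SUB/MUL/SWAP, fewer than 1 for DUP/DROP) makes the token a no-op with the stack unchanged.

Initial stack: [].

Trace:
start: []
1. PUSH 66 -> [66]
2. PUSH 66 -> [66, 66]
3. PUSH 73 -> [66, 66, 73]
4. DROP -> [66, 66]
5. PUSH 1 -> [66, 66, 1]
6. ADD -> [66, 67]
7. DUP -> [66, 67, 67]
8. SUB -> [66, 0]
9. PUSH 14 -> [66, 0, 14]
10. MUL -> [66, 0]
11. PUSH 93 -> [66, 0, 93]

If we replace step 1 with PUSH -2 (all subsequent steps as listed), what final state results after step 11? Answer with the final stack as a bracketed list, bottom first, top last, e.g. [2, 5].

[-2, 0, 93]

(re-executing from step 1 with the substitution; state before step 1: [])
1. PUSH -2 -> [-2]
2. PUSH 66 -> [-2, 66]
3. PUSH 73 -> [-2, 66, 73]
4. DROP -> [-2, 66]
5. PUSH 1 -> [-2, 66, 1]
6. ADD -> [-2, 67]
7. DUP -> [-2, 67, 67]
8. SUB -> [-2, 0]
9. PUSH 14 -> [-2, 0, 14]
10. MUL -> [-2, 0]
11. PUSH 93 -> [-2, 0, 93]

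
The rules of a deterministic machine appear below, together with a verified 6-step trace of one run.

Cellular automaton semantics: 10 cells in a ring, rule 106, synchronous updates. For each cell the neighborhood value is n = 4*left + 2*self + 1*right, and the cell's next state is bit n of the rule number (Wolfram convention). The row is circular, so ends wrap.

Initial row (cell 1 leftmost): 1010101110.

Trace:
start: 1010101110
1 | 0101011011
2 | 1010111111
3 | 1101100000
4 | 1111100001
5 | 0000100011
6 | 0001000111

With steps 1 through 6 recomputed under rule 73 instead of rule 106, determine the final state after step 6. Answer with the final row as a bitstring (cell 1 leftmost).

(re-executing steps 1..6 under rule 73; state before step 1: 1010101110)
1 | 0000001010
2 | 1111100000
3 | 1000101110
4 | 0010001010
5 | 1000100000
6 | 0010001110

0010001110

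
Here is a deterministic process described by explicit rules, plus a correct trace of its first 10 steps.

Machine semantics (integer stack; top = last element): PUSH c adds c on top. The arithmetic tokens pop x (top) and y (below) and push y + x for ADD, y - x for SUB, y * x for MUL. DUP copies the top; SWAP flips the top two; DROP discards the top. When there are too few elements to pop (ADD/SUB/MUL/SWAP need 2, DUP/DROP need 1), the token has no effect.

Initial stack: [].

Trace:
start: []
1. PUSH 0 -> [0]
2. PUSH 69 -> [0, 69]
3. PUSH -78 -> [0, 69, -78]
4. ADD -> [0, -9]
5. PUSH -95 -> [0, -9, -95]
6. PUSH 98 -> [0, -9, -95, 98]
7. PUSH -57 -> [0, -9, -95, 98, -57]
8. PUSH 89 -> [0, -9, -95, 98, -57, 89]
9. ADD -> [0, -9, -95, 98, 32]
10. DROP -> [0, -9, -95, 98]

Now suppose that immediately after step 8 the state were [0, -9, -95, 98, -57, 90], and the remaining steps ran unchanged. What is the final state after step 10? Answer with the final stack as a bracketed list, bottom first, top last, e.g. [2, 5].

state after step 8 := [0, -9, -95, 98, -57, 90]
9. ADD -> [0, -9, -95, 98, 33]
10. DROP -> [0, -9, -95, 98]

[0, -9, -95, 98]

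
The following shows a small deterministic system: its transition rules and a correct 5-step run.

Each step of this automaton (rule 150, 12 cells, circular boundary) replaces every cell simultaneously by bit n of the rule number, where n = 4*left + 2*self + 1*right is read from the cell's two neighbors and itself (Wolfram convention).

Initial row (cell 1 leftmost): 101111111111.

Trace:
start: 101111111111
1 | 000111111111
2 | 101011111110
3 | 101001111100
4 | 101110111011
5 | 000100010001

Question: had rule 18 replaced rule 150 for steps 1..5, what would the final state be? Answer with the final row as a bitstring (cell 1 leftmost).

000000000000

(re-executing steps 1..5 under rule 18; state before step 1: 101111111111)
1 | 000000000000
2 | 000000000000
3 | 000000000000
4 | 000000000000
5 | 000000000000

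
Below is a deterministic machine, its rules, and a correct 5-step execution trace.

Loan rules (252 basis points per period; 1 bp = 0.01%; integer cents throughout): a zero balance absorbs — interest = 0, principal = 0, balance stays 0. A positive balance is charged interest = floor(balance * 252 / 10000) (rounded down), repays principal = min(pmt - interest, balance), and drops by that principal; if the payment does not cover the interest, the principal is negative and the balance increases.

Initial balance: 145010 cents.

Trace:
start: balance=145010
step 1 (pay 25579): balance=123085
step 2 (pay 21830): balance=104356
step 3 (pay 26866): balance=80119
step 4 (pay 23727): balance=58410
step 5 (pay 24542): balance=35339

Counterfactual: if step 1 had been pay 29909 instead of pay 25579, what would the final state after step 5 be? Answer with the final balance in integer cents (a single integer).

(re-executing from step 1 with the substitution; state before step 1: balance=145010)
step 1 (pay 29909): balance=118755
step 2 (pay 21830): balance=99917
step 3 (pay 26866): balance=75568
step 4 (pay 23727): balance=53745
step 5 (pay 24542): balance=30557

30557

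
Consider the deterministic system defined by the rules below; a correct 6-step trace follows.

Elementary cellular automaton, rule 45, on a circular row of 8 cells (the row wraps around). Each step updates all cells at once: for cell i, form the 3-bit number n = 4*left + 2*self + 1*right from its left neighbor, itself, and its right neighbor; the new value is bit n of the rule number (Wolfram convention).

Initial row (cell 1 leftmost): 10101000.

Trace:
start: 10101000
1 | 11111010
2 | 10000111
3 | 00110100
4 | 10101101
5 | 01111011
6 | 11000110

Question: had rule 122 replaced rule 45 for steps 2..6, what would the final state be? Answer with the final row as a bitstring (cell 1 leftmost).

(re-executing steps 2..6 under rule 122; state before step 2: 11111010)
2 | 10001101
3 | 11011111
4 | 01110000
5 | 11011000
6 | 11111101

11111101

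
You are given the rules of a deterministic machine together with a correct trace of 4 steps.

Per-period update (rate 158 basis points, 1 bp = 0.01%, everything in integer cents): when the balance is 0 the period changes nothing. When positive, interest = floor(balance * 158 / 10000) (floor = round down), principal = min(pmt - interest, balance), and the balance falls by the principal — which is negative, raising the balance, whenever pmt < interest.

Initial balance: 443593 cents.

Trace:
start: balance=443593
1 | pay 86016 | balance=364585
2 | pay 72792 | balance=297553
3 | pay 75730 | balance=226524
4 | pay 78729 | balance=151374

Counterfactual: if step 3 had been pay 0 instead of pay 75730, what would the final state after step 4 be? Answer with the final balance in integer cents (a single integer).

228300

(re-executing from step 3 with the substitution; state before step 3: balance=297553)
3 | pay 0 | balance=302254
4 | pay 78729 | balance=228300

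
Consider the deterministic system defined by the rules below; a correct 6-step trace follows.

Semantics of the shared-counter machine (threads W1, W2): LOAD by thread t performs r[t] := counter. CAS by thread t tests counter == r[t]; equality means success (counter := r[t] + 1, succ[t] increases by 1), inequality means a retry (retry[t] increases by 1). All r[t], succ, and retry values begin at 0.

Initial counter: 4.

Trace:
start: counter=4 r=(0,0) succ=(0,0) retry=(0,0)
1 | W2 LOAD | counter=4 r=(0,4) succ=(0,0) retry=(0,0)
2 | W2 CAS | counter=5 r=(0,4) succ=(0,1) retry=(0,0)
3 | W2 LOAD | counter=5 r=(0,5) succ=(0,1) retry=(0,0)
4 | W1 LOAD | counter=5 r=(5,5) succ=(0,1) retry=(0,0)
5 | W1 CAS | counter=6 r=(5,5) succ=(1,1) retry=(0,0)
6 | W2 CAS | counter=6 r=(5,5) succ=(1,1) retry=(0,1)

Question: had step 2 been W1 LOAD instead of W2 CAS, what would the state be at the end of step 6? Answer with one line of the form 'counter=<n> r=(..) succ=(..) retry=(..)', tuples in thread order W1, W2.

counter=5 r=(4,4) succ=(1,0) retry=(0,1)

(re-executing from step 2 with the substitution; state before step 2: counter=4 r=(0,4) succ=(0,0) retry=(0,0))
2 | W1 LOAD | counter=4 r=(4,4) succ=(0,0) retry=(0,0)
3 | W2 LOAD | counter=4 r=(4,4) succ=(0,0) retry=(0,0)
4 | W1 LOAD | counter=4 r=(4,4) succ=(0,0) retry=(0,0)
5 | W1 CAS | counter=5 r=(4,4) succ=(1,0) retry=(0,0)
6 | W2 CAS | counter=5 r=(4,4) succ=(1,0) retry=(0,1)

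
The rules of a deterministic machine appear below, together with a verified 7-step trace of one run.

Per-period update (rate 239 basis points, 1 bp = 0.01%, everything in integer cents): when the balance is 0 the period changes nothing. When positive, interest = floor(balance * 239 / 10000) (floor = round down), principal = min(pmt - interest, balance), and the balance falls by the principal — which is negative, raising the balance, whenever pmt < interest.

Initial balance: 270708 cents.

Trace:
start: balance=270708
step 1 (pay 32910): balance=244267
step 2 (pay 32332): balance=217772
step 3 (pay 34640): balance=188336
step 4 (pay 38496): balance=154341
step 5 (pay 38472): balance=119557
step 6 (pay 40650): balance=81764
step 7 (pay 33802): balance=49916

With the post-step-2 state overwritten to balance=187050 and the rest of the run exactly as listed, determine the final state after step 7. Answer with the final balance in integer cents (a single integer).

state after step 2 := balance=187050
step 3 (pay 34640): balance=156880
step 4 (pay 38496): balance=122133
step 5 (pay 38472): balance=86579
step 6 (pay 40650): balance=47998
step 7 (pay 33802): balance=15343

15343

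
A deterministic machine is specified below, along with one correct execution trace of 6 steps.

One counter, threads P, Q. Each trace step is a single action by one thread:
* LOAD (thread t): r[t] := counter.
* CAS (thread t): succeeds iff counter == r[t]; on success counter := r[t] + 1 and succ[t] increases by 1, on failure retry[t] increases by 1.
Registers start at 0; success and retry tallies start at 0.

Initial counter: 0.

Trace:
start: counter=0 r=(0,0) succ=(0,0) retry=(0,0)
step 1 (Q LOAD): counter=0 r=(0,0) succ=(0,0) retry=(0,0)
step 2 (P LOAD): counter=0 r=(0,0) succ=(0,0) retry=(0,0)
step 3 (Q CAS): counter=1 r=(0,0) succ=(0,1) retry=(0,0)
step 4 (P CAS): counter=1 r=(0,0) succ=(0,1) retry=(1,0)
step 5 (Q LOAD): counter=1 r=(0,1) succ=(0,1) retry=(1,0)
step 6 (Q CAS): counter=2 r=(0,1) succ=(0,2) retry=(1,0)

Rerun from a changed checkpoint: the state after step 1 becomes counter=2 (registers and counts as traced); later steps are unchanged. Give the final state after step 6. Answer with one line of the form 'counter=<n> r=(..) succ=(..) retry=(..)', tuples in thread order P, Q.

counter=4 r=(2,3) succ=(1,1) retry=(0,1)

state after step 1 := counter=2 r=(0,0) succ=(0,0) retry=(0,0)
step 2 (P LOAD): counter=2 r=(2,0) succ=(0,0) retry=(0,0)
step 3 (Q CAS): counter=2 r=(2,0) succ=(0,0) retry=(0,1)
step 4 (P CAS): counter=3 r=(2,0) succ=(1,0) retry=(0,1)
step 5 (Q LOAD): counter=3 r=(2,3) succ=(1,0) retry=(0,1)
step 6 (Q CAS): counter=4 r=(2,3) succ=(1,1) retry=(0,1)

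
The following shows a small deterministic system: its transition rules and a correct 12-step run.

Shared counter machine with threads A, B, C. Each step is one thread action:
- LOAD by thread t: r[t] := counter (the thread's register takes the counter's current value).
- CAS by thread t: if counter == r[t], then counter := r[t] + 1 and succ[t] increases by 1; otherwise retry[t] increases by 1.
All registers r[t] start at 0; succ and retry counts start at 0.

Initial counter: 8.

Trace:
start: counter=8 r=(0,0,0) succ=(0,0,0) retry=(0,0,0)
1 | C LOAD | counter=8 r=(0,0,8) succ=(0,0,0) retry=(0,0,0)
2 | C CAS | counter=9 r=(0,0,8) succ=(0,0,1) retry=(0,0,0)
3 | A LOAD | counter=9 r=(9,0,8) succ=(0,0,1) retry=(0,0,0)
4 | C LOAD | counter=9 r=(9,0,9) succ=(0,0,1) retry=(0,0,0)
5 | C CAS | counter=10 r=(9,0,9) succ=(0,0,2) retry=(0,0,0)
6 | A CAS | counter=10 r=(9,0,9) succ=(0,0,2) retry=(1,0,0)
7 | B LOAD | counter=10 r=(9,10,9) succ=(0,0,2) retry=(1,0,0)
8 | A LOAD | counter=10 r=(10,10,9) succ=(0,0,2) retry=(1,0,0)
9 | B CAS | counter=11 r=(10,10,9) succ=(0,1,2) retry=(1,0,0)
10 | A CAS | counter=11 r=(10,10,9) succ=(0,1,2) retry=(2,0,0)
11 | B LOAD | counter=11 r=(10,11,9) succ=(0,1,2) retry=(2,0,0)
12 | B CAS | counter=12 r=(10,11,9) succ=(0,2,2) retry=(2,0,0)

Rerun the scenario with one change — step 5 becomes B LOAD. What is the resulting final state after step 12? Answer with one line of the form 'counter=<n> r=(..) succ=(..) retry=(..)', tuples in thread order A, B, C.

(re-executing from step 5 with the substitution; state before step 5: counter=9 r=(9,0,9) succ=(0,0,1) retry=(0,0,0))
5 | B LOAD | counter=9 r=(9,9,9) succ=(0,0,1) retry=(0,0,0)
6 | A CAS | counter=10 r=(9,9,9) succ=(1,0,1) retry=(0,0,0)
7 | B LOAD | counter=10 r=(9,10,9) succ=(1,0,1) retry=(0,0,0)
8 | A LOAD | counter=10 r=(10,10,9) succ=(1,0,1) retry=(0,0,0)
9 | B CAS | counter=11 r=(10,10,9) succ=(1,1,1) retry=(0,0,0)
10 | A CAS | counter=11 r=(10,10,9) succ=(1,1,1) retry=(1,0,0)
11 | B LOAD | counter=11 r=(10,11,9) succ=(1,1,1) retry=(1,0,0)
12 | B CAS | counter=12 r=(10,11,9) succ=(1,2,1) retry=(1,0,0)

counter=12 r=(10,11,9) succ=(1,2,1) retry=(1,0,0)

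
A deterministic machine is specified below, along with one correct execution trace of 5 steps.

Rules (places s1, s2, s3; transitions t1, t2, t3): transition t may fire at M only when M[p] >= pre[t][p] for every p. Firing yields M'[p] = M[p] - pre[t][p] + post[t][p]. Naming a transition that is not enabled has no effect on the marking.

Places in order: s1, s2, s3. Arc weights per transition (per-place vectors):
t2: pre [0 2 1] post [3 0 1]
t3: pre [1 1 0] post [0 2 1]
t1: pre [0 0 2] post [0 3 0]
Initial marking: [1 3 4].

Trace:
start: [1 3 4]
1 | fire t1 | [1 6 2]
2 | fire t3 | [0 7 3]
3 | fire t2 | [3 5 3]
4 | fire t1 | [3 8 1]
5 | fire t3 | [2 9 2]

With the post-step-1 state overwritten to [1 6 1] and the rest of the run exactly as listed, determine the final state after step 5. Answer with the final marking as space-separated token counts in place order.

2 9 1

state after step 1 := [1 6 1]
2 | fire t3 | [0 7 2]
3 | fire t2 | [3 5 2]
4 | fire t1 | [3 8 0]
5 | fire t3 | [2 9 1]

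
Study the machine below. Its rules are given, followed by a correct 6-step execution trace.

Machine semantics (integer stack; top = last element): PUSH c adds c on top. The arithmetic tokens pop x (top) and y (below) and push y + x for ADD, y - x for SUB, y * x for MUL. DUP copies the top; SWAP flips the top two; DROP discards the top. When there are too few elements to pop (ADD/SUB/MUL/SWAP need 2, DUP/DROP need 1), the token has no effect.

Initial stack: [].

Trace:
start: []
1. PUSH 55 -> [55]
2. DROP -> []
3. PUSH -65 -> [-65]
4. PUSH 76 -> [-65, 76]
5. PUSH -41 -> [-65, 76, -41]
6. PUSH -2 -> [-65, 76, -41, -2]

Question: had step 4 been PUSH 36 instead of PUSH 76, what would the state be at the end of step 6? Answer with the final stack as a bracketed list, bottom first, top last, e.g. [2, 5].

[-65, 36, -41, -2]

(re-executing from step 4 with the substitution; state before step 4: [-65])
4. PUSH 36 -> [-65, 36]
5. PUSH -41 -> [-65, 36, -41]
6. PUSH -2 -> [-65, 36, -41, -2]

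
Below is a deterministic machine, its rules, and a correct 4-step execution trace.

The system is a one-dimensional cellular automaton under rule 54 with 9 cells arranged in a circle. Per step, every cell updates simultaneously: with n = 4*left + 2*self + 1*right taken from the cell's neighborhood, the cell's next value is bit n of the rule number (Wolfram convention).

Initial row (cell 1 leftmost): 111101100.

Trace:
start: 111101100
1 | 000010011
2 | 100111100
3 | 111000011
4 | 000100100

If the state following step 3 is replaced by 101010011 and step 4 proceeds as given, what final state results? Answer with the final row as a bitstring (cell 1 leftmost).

state after step 3 := 101010011
4 | 011111100

011111100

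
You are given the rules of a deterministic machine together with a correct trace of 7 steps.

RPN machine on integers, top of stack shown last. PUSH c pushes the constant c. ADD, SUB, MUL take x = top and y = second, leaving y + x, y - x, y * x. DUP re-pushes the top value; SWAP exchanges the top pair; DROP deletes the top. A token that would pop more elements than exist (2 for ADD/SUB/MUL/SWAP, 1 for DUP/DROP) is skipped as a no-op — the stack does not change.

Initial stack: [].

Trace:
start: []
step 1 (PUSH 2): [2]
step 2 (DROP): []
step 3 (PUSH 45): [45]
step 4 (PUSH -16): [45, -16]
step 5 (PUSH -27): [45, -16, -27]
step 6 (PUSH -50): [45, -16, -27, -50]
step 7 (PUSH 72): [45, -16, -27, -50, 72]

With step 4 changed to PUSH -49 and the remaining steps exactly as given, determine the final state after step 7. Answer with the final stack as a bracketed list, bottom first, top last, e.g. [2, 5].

[45, -49, -27, -50, 72]

(re-executing from step 4 with the substitution; state before step 4: [45])
step 4 (PUSH -49): [45, -49]
step 5 (PUSH -27): [45, -49, -27]
step 6 (PUSH -50): [45, -49, -27, -50]
step 7 (PUSH 72): [45, -49, -27, -50, 72]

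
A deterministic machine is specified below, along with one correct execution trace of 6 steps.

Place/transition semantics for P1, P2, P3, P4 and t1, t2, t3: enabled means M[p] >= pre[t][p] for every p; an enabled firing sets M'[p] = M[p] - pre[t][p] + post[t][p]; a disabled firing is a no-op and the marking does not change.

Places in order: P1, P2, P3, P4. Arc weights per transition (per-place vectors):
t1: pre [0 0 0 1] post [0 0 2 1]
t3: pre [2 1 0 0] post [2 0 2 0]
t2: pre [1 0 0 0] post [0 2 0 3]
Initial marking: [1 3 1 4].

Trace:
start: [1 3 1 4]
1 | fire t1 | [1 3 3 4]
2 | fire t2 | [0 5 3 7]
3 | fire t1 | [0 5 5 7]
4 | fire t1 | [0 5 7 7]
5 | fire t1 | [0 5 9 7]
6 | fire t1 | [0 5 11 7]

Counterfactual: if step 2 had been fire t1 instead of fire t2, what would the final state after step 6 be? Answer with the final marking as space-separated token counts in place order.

(re-executing from step 2 with the substitution; state before step 2: [1 3 3 4])
2 | fire t1 | [1 3 5 4]
3 | fire t1 | [1 3 7 4]
4 | fire t1 | [1 3 9 4]
5 | fire t1 | [1 3 11 4]
6 | fire t1 | [1 3 13 4]

1 3 13 4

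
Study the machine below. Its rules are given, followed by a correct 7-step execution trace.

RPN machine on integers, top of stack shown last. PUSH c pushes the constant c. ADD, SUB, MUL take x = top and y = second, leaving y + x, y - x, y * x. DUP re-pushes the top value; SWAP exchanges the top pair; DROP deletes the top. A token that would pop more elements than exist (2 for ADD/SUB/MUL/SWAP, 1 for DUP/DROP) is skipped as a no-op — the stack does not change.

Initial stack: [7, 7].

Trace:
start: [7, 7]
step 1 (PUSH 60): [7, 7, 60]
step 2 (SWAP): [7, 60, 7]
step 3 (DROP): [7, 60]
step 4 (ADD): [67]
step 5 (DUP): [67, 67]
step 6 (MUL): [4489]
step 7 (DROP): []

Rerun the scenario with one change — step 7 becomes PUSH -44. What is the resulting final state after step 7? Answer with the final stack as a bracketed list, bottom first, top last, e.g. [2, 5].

(re-executing from step 7 with the substitution; state before step 7: [4489])
step 7 (PUSH -44): [4489, -44]

[4489, -44]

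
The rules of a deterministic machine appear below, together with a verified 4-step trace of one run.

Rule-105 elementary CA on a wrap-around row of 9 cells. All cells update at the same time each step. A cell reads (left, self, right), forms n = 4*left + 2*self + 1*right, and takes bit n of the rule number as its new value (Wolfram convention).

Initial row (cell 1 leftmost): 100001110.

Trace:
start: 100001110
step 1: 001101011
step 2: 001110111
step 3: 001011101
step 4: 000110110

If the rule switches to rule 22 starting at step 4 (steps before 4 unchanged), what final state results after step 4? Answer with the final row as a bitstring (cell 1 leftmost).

(re-executing step 4 under rule 22; state before step 4: 001011101)
step 4: 111000001

111000001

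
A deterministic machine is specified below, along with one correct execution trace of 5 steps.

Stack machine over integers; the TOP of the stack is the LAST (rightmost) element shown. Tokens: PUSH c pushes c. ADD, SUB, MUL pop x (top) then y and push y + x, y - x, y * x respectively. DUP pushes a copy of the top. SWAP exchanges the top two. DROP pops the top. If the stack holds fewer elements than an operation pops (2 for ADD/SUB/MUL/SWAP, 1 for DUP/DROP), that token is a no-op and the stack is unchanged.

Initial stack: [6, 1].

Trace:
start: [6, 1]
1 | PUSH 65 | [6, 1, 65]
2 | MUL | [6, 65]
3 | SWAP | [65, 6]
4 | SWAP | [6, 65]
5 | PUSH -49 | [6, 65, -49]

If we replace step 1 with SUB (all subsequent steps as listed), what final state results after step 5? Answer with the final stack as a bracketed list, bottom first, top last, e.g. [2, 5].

(re-executing from step 1 with the substitution; state before step 1: [6, 1])
1 | SUB | [5]
2 | MUL | [5]
3 | SWAP | [5]
4 | SWAP | [5]
5 | PUSH -49 | [5, -49]

[5, -49]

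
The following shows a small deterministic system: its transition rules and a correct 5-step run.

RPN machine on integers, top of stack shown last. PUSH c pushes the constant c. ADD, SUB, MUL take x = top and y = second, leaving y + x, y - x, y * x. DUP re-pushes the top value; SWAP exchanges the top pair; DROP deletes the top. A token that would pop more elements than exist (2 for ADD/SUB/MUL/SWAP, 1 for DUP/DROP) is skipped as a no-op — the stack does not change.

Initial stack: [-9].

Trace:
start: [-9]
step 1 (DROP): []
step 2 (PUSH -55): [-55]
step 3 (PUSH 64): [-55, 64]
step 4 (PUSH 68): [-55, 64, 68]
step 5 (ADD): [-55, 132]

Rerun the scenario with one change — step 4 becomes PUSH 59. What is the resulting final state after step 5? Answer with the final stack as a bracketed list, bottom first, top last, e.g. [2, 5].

[-55, 123]

(re-executing from step 4 with the substitution; state before step 4: [-55, 64])
step 4 (PUSH 59): [-55, 64, 59]
step 5 (ADD): [-55, 123]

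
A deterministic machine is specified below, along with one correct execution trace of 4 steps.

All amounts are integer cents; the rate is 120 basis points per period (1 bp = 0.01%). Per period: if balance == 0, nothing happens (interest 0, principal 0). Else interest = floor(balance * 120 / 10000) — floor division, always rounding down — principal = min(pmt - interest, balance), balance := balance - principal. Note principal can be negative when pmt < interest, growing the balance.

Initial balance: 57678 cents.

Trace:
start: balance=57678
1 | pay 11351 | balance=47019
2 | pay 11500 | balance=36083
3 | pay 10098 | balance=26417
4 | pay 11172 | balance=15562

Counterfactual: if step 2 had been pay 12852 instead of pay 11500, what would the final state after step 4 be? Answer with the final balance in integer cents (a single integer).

(re-executing from step 2 with the substitution; state before step 2: balance=47019)
2 | pay 12852 | balance=34731
3 | pay 10098 | balance=25049
4 | pay 11172 | balance=14177

14177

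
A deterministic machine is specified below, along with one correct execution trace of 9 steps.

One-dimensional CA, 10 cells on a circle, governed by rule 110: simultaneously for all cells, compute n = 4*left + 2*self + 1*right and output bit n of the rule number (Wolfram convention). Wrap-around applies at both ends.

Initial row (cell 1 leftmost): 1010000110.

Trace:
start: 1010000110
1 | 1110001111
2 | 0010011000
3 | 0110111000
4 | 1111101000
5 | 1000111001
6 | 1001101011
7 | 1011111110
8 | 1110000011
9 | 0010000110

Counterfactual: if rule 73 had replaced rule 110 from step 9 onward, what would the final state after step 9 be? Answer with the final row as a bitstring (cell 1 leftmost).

(re-executing step 9 under rule 73; state before step 9: 1110000011)
9 | 0010111010

0010111010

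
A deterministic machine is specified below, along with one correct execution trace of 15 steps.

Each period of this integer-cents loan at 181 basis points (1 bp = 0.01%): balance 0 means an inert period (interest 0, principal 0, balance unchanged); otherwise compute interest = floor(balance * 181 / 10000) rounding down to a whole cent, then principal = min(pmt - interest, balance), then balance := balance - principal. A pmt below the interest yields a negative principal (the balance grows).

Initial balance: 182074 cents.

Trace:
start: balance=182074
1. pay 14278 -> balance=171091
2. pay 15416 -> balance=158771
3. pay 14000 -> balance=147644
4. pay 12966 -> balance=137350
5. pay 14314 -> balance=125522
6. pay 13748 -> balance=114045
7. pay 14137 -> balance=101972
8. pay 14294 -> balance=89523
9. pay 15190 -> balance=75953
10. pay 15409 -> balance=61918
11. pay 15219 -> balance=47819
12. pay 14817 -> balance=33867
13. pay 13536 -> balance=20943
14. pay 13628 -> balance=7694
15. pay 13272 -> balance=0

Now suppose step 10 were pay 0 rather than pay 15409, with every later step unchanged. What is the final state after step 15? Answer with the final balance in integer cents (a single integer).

11416

(re-executing from step 10 with the substitution; state before step 10: balance=75953)
10. pay 0 -> balance=77327
11. pay 15219 -> balance=63507
12. pay 14817 -> balance=49839
13. pay 13536 -> balance=37205
14. pay 13628 -> balance=24250
15. pay 13272 -> balance=11416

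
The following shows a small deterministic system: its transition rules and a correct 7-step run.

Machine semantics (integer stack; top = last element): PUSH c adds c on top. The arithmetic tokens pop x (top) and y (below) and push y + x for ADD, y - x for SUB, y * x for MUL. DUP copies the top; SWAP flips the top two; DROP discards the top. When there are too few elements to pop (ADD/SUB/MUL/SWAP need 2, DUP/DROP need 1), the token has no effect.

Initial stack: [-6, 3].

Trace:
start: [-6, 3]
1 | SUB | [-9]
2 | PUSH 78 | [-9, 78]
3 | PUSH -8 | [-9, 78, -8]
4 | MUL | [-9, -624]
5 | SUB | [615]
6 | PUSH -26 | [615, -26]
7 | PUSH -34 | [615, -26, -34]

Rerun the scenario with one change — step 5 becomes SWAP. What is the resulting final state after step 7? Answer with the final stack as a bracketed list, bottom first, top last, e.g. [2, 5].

(re-executing from step 5 with the substitution; state before step 5: [-9, -624])
5 | SWAP | [-624, -9]
6 | PUSH -26 | [-624, -9, -26]
7 | PUSH -34 | [-624, -9, -26, -34]

[-624, -9, -26, -34]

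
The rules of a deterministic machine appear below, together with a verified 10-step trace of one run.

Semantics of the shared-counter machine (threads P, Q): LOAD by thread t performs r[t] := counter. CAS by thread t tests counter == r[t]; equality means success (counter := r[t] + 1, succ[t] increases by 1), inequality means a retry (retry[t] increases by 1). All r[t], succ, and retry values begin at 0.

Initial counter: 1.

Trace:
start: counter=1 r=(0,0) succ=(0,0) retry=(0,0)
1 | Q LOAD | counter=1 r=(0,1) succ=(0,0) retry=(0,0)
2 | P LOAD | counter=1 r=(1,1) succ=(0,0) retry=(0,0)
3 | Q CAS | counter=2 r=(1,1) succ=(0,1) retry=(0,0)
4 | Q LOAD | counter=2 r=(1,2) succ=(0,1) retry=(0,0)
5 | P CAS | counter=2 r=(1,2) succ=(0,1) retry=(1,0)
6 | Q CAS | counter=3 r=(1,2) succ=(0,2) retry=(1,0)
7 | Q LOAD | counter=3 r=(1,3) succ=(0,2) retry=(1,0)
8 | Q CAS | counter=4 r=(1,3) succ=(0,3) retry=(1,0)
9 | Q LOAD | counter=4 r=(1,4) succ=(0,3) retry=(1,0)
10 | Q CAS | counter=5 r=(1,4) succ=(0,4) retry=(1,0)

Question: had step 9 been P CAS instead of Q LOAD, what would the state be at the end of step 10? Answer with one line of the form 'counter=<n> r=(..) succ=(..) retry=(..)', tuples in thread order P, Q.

(re-executing from step 9 with the substitution; state before step 9: counter=4 r=(1,3) succ=(0,3) retry=(1,0))
9 | P CAS | counter=4 r=(1,3) succ=(0,3) retry=(2,0)
10 | Q CAS | counter=4 r=(1,3) succ=(0,3) retry=(2,1)

counter=4 r=(1,3) succ=(0,3) retry=(2,1)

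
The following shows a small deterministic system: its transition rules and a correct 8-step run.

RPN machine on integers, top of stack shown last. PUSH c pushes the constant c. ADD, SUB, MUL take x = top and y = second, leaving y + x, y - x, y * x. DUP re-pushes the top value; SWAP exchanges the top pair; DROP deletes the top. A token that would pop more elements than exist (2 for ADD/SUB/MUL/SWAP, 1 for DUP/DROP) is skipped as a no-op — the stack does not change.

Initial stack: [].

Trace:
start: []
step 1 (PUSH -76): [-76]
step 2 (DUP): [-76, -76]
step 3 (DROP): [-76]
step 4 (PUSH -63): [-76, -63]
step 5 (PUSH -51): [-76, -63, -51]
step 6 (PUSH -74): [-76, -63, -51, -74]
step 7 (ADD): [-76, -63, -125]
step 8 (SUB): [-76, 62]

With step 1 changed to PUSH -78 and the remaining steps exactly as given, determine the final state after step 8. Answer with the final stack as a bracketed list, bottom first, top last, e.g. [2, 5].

(re-executing from step 1 with the substitution; state before step 1: [])
step 1 (PUSH -78): [-78]
step 2 (DUP): [-78, -78]
step 3 (DROP): [-78]
step 4 (PUSH -63): [-78, -63]
step 5 (PUSH -51): [-78, -63, -51]
step 6 (PUSH -74): [-78, -63, -51, -74]
step 7 (ADD): [-78, -63, -125]
step 8 (SUB): [-78, 62]

[-78, 62]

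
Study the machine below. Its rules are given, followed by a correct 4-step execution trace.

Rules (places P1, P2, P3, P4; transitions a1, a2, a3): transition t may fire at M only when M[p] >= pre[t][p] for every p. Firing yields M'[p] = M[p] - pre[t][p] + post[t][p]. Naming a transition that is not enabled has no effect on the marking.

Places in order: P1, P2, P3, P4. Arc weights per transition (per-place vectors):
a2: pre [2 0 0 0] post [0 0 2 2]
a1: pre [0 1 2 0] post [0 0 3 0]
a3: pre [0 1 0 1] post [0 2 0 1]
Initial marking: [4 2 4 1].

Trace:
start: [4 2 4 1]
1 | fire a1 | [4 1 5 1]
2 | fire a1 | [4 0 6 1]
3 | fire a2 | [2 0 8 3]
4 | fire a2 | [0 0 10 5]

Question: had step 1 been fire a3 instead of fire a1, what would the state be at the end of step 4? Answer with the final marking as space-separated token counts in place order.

0 2 9 5

(re-executing from step 1 with the substitution; state before step 1: [4 2 4 1])
1 | fire a3 | [4 3 4 1]
2 | fire a1 | [4 2 5 1]
3 | fire a2 | [2 2 7 3]
4 | fire a2 | [0 2 9 5]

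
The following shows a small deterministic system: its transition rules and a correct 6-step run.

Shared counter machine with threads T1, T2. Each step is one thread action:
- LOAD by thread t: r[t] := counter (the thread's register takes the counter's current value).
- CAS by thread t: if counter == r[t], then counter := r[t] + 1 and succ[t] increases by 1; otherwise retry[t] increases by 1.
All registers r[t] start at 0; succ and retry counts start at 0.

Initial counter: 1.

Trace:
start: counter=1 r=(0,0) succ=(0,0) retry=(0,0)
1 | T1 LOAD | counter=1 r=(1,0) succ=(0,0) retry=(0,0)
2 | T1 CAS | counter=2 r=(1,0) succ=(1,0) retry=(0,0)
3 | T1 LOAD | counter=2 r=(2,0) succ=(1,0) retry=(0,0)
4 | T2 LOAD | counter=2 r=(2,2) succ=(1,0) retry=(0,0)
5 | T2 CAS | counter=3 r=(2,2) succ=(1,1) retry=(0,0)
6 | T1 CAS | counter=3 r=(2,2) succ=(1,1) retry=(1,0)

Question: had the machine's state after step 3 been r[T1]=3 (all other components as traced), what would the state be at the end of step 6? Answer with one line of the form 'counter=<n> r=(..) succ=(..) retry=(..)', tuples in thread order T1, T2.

counter=4 r=(3,2) succ=(2,1) retry=(0,0)

state after step 3 := counter=2 r=(3,0) succ=(1,0) retry=(0,0)
4 | T2 LOAD | counter=2 r=(3,2) succ=(1,0) retry=(0,0)
5 | T2 CAS | counter=3 r=(3,2) succ=(1,1) retry=(0,0)
6 | T1 CAS | counter=4 r=(3,2) succ=(2,1) retry=(0,0)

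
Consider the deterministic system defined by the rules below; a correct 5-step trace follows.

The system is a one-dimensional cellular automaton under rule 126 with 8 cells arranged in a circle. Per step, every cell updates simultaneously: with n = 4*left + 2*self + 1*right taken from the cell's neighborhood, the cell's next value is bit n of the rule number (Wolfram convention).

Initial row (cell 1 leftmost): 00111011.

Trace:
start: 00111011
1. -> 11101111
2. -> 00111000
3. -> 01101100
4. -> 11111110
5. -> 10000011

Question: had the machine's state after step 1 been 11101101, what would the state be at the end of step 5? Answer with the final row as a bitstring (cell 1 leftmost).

state after step 1 := 11101101
2. -> 00111111
3. -> 11100001
4. -> 00110011
5. -> 11111111

11111111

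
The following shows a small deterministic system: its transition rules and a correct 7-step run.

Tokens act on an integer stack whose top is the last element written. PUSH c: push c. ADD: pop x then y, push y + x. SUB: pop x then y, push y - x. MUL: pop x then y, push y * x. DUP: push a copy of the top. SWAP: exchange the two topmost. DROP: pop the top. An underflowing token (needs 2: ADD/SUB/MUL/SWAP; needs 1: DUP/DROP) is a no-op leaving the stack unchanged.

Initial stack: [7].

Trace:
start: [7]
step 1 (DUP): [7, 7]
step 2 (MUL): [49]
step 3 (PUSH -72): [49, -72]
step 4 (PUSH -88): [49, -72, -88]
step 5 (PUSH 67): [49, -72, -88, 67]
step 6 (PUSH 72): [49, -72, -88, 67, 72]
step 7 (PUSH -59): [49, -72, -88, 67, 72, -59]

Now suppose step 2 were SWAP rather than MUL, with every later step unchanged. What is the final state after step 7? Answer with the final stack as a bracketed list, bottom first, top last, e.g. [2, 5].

(re-executing from step 2 with the substitution; state before step 2: [7, 7])
step 2 (SWAP): [7, 7]
step 3 (PUSH -72): [7, 7, -72]
step 4 (PUSH -88): [7, 7, -72, -88]
step 5 (PUSH 67): [7, 7, -72, -88, 67]
step 6 (PUSH 72): [7, 7, -72, -88, 67, 72]
step 7 (PUSH -59): [7, 7, -72, -88, 67, 72, -59]

[7, 7, -72, -88, 67, 72, -59]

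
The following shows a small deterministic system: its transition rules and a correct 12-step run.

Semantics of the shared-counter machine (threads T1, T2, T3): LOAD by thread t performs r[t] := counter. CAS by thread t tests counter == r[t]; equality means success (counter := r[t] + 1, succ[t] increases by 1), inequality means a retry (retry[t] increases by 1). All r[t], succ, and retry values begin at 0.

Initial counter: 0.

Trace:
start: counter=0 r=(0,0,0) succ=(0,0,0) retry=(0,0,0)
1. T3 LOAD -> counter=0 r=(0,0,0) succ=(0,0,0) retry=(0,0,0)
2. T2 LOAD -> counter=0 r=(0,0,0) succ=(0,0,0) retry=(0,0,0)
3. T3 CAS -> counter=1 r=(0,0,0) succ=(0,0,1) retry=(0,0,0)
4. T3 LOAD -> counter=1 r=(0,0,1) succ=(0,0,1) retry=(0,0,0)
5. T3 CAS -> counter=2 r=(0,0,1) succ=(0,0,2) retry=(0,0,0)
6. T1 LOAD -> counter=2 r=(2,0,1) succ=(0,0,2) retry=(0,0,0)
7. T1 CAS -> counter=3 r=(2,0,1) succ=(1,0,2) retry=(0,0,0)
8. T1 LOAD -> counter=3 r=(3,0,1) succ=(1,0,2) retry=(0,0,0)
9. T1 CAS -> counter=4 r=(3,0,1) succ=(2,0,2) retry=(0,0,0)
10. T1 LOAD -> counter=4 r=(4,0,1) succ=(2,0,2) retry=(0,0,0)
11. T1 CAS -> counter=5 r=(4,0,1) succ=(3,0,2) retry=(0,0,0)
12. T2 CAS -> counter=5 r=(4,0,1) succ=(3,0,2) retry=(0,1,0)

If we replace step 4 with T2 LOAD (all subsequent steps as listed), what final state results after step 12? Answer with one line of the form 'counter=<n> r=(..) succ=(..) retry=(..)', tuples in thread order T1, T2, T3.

(re-executing from step 4 with the substitution; state before step 4: counter=1 r=(0,0,0) succ=(0,0,1) retry=(0,0,0))
4. T2 LOAD -> counter=1 r=(0,1,0) succ=(0,0,1) retry=(0,0,0)
5. T3 CAS -> counter=1 r=(0,1,0) succ=(0,0,1) retry=(0,0,1)
6. T1 LOAD -> counter=1 r=(1,1,0) succ=(0,0,1) retry=(0,0,1)
7. T1 CAS -> counter=2 r=(1,1,0) succ=(1,0,1) retry=(0,0,1)
8. T1 LOAD -> counter=2 r=(2,1,0) succ=(1,0,1) retry=(0,0,1)
9. T1 CAS -> counter=3 r=(2,1,0) succ=(2,0,1) retry=(0,0,1)
10. T1 LOAD -> counter=3 r=(3,1,0) succ=(2,0,1) retry=(0,0,1)
11. T1 CAS -> counter=4 r=(3,1,0) succ=(3,0,1) retry=(0,0,1)
12. T2 CAS -> counter=4 r=(3,1,0) succ=(3,0,1) retry=(0,1,1)

counter=4 r=(3,1,0) succ=(3,0,1) retry=(0,1,1)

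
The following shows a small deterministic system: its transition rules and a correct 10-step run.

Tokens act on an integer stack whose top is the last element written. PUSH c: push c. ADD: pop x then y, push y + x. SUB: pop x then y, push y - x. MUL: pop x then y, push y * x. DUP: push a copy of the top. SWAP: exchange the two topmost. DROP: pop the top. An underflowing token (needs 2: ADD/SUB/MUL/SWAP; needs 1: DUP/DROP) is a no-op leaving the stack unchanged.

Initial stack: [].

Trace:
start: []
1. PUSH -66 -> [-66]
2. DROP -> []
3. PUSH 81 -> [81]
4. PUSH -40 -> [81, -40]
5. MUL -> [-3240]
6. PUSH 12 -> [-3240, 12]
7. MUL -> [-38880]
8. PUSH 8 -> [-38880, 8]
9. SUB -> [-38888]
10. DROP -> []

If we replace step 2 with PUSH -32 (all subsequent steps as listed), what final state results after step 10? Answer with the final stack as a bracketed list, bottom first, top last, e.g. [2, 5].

[-66, -32]

(re-executing from step 2 with the substitution; state before step 2: [-66])
2. PUSH -32 -> [-66, -32]
3. PUSH 81 -> [-66, -32, 81]
4. PUSH -40 -> [-66, -32, 81, -40]
5. MUL -> [-66, -32, -3240]
6. PUSH 12 -> [-66, -32, -3240, 12]
7. MUL -> [-66, -32, -38880]
8. PUSH 8 -> [-66, -32, -38880, 8]
9. SUB -> [-66, -32, -38888]
10. DROP -> [-66, -32]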